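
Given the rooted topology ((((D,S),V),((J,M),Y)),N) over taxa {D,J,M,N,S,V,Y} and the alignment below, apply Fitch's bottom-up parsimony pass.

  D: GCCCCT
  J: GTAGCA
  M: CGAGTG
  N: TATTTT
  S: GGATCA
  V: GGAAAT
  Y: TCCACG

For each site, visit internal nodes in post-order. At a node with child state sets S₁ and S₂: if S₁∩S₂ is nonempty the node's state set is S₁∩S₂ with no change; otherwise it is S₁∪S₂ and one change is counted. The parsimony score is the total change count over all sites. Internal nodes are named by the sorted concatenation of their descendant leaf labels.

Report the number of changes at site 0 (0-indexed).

3

DS@0: {G} ∩ {G} = {G} (intersection, +0)
DSV@0: {G} ∩ {G} = {G} (intersection, +0)
JM@0: {G} ∪ {C} = {C,G} (union, +1)
JMY@0: {C,G} ∪ {T} = {C,G,T} (union, +1)
DJMSVY@0: {G} ∩ {C,G,T} = {G} (intersection, +0)
DJMNSVY@0: {G} ∪ {T} = {G,T} (union, +1)
DS@1: {C} ∪ {G} = {C,G} (union, +1)
DSV@1: {C,G} ∩ {G} = {G} (intersection, +0)
JM@1: {T} ∪ {G} = {G,T} (union, +1)
JMY@1: {G,T} ∪ {C} = {C,G,T} (union, +1)
DJMSVY@1: {G} ∩ {C,G,T} = {G} (intersection, +0)
DJMNSVY@1: {G} ∪ {A} = {A,G} (union, +1)
DS@2: {C} ∪ {A} = {A,C} (union, +1)
DSV@2: {A,C} ∩ {A} = {A} (intersection, +0)
JM@2: {A} ∩ {A} = {A} (intersection, +0)
JMY@2: {A} ∪ {C} = {A,C} (union, +1)
DJMSVY@2: {A} ∩ {A,C} = {A} (intersection, +0)
DJMNSVY@2: {A} ∪ {T} = {A,T} (union, +1)
DS@3: {C} ∪ {T} = {C,T} (union, +1)
DSV@3: {C,T} ∪ {A} = {A,C,T} (union, +1)
JM@3: {G} ∩ {G} = {G} (intersection, +0)
JMY@3: {G} ∪ {A} = {A,G} (union, +1)
DJMSVY@3: {A,C,T} ∩ {A,G} = {A} (intersection, +0)
DJMNSVY@3: {A} ∪ {T} = {A,T} (union, +1)
DS@4: {C} ∩ {C} = {C} (intersection, +0)
DSV@4: {C} ∪ {A} = {A,C} (union, +1)
JM@4: {C} ∪ {T} = {C,T} (union, +1)
JMY@4: {C,T} ∩ {C} = {C} (intersection, +0)
DJMSVY@4: {A,C} ∩ {C} = {C} (intersection, +0)
DJMNSVY@4: {C} ∪ {T} = {C,T} (union, +1)
DS@5: {T} ∪ {A} = {A,T} (union, +1)
DSV@5: {A,T} ∩ {T} = {T} (intersection, +0)
JM@5: {A} ∪ {G} = {A,G} (union, +1)
JMY@5: {A,G} ∩ {G} = {G} (intersection, +0)
DJMSVY@5: {T} ∪ {G} = {G,T} (union, +1)
DJMNSVY@5: {G,T} ∩ {T} = {T} (intersection, +0)
per-site changes: [3, 4, 3, 4, 3, 3]; total = 20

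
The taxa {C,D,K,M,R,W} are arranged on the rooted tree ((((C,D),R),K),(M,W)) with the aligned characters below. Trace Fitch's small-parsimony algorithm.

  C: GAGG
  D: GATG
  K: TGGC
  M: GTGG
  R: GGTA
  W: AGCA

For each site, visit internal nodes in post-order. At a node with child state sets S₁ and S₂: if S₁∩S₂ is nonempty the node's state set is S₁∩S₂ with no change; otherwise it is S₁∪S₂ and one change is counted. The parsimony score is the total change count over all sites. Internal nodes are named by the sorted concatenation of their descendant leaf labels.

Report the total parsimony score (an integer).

site 0, node CD: C={G} ∩ D={G} → {G} (+0)
site 0, node CDR: CD={G} ∩ R={G} → {G} (+0)
site 0, node CDKR: CDR={G} ∪ K={T} → {G,T} (+1)
site 0, node MW: M={G} ∪ W={A} → {A,G} (+1)
site 0, node CDKMRW: CDKR={G,T} ∩ MW={A,G} → {G} (+0)
site 1, node CD: C={A} ∩ D={A} → {A} (+0)
site 1, node CDR: CD={A} ∪ R={G} → {A,G} (+1)
site 1, node CDKR: CDR={A,G} ∩ K={G} → {G} (+0)
site 1, node MW: M={T} ∪ W={G} → {G,T} (+1)
site 1, node CDKMRW: CDKR={G} ∩ MW={G,T} → {G} (+0)
site 2, node CD: C={G} ∪ D={T} → {G,T} (+1)
site 2, node CDR: CD={G,T} ∩ R={T} → {T} (+0)
site 2, node CDKR: CDR={T} ∪ K={G} → {G,T} (+1)
site 2, node MW: M={G} ∪ W={C} → {C,G} (+1)
site 2, node CDKMRW: CDKR={G,T} ∩ MW={C,G} → {G} (+0)
site 3, node CD: C={G} ∩ D={G} → {G} (+0)
site 3, node CDR: CD={G} ∪ R={A} → {A,G} (+1)
site 3, node CDKR: CDR={A,G} ∪ K={C} → {A,C,G} (+1)
site 3, node MW: M={G} ∪ W={A} → {A,G} (+1)
site 3, node CDKMRW: CDKR={A,C,G} ∩ MW={A,G} → {A,G} (+0)
per-site changes: [2, 2, 3, 3]; total = 10

10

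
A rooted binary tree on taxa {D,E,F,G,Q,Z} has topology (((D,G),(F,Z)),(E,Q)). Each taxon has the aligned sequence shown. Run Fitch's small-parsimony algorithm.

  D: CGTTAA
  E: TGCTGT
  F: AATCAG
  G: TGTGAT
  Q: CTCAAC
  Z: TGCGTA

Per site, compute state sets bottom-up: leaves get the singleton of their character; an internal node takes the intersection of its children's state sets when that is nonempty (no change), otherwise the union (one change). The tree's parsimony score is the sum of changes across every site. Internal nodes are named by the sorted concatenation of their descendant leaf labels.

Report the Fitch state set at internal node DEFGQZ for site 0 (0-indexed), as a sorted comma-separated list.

DG@0: {C} ∪ {T} = {C,T} (union, +1)
FZ@0: {A} ∪ {T} = {A,T} (union, +1)
DFGZ@0: {C,T} ∩ {A,T} = {T} (intersection, +0)
EQ@0: {T} ∪ {C} = {C,T} (union, +1)
DEFGQZ@0: {T} ∩ {C,T} = {T} (intersection, +0)
DG@1: {G} ∩ {G} = {G} (intersection, +0)
FZ@1: {A} ∪ {G} = {A,G} (union, +1)
DFGZ@1: {G} ∩ {A,G} = {G} (intersection, +0)
EQ@1: {G} ∪ {T} = {G,T} (union, +1)
DEFGQZ@1: {G} ∩ {G,T} = {G} (intersection, +0)
DG@2: {T} ∩ {T} = {T} (intersection, +0)
FZ@2: {T} ∪ {C} = {C,T} (union, +1)
DFGZ@2: {T} ∩ {C,T} = {T} (intersection, +0)
EQ@2: {C} ∩ {C} = {C} (intersection, +0)
DEFGQZ@2: {T} ∪ {C} = {C,T} (union, +1)
DG@3: {T} ∪ {G} = {G,T} (union, +1)
FZ@3: {C} ∪ {G} = {C,G} (union, +1)
DFGZ@3: {G,T} ∩ {C,G} = {G} (intersection, +0)
EQ@3: {T} ∪ {A} = {A,T} (union, +1)
DEFGQZ@3: {G} ∪ {A,T} = {A,G,T} (union, +1)
DG@4: {A} ∩ {A} = {A} (intersection, +0)
FZ@4: {A} ∪ {T} = {A,T} (union, +1)
DFGZ@4: {A} ∩ {A,T} = {A} (intersection, +0)
EQ@4: {G} ∪ {A} = {A,G} (union, +1)
DEFGQZ@4: {A} ∩ {A,G} = {A} (intersection, +0)
DG@5: {A} ∪ {T} = {A,T} (union, +1)
FZ@5: {G} ∪ {A} = {A,G} (union, +1)
DFGZ@5: {A,T} ∩ {A,G} = {A} (intersection, +0)
EQ@5: {T} ∪ {C} = {C,T} (union, +1)
DEFGQZ@5: {A} ∪ {C,T} = {A,C,T} (union, +1)
per-site changes: [3, 2, 2, 4, 2, 4]; total = 17

T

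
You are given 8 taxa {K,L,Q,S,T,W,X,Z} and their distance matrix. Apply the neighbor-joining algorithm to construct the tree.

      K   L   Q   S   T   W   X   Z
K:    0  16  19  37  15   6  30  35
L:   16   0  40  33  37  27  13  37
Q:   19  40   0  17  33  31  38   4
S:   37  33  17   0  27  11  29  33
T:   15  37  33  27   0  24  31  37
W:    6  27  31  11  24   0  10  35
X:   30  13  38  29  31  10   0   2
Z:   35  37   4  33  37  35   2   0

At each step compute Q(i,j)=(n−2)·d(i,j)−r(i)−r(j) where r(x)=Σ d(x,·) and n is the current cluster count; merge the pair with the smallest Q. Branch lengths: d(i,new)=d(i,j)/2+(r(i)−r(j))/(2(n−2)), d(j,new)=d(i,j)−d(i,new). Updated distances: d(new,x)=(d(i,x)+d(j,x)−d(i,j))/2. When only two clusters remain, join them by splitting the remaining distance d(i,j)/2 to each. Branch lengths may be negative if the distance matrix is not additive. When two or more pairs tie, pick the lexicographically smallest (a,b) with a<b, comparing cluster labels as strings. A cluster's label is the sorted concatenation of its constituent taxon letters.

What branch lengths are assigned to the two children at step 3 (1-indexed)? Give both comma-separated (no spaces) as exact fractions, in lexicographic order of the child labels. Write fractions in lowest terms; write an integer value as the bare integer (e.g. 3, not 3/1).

33/8,87/8

iteration 1: select Q,Z (d=4, Q=-341); attach at lengths (23/12, 25/12); label the merged cluster QZ
  updated: d(K,QZ)=25, d(L,QZ)=73/2, d(QZ,S)=23, d(QZ,T)=33, d(QZ,W)=31, d(QZ,X)=18
iteration 2: select L,X (d=13, Q=-457/2); attach at lengths (193/20, 67/20); label the merged cluster LX
  updated: d(K,LX)=33/2, d(LX,QZ)=83/4, d(LX,S)=49/2, d(LX,T)=55/2, d(LX,W)=12
iteration 3: select K,T (d=15, Q=-166); attach at lengths (33/8, 87/8); label the merged cluster KT
  updated: d(KT,LX)=29/2, d(KT,QZ)=43/2, d(KT,S)=49/2, d(KT,W)=15/2
iteration 4: select S,W (d=11, Q=-223/2); attach at lengths (109/12, 23/12); label the merged cluster SW
  updated: d(KT,SW)=21/2, d(LX,SW)=51/4, d(QZ,SW)=43/2
iteration 5: select KT,SW (d=21/2, Q=-281/4); attach at lengths (91/16, 77/16); label the merged cluster KSTW
  updated: d(KSTW,LX)=67/8, d(KSTW,QZ)=65/4
iteration 6: select KSTW,LX (d=67/8, Q=-363/8); attach at lengths (31/16, 103/16); label the merged cluster KLSTWX
  updated: d(KLSTWX,QZ)=229/16
iteration 7: select KLSTWX,QZ (d=229/16); attach at lengths (229/32, 229/32); label the merged cluster KLQSTWXZ
final tree: ((((K:33/8,T:87/8):91/16,(S:109/12,W:23/12):77/16):31/16,(L:193/20,X:67/20):103/16):229/32,(Q:23/12,Z:25/12):229/32)
total length: 1219/16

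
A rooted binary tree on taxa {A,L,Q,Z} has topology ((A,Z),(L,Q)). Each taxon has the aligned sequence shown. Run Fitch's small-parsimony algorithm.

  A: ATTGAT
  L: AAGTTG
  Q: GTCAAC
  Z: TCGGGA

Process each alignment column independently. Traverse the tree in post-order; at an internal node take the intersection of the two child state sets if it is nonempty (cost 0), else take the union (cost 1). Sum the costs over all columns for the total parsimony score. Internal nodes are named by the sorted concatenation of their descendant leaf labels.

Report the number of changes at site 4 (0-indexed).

2

[col 0] AZ: children A:{A}, Z:{T} ∪→ {A,T}; cost 1
[col 0] LQ: children L:{A}, Q:{G} ∪→ {A,G}; cost 1
[col 0] ALQZ: children AZ:{A,T}, LQ:{A,G} ∩→ {A}; cost 0
[col 1] AZ: children A:{T}, Z:{C} ∪→ {C,T}; cost 1
[col 1] LQ: children L:{A}, Q:{T} ∪→ {A,T}; cost 1
[col 1] ALQZ: children AZ:{C,T}, LQ:{A,T} ∩→ {T}; cost 0
[col 2] AZ: children A:{T}, Z:{G} ∪→ {G,T}; cost 1
[col 2] LQ: children L:{G}, Q:{C} ∪→ {C,G}; cost 1
[col 2] ALQZ: children AZ:{G,T}, LQ:{C,G} ∩→ {G}; cost 0
[col 3] AZ: children A:{G}, Z:{G} ∩→ {G}; cost 0
[col 3] LQ: children L:{T}, Q:{A} ∪→ {A,T}; cost 1
[col 3] ALQZ: children AZ:{G}, LQ:{A,T} ∪→ {A,G,T}; cost 1
[col 4] AZ: children A:{A}, Z:{G} ∪→ {A,G}; cost 1
[col 4] LQ: children L:{T}, Q:{A} ∪→ {A,T}; cost 1
[col 4] ALQZ: children AZ:{A,G}, LQ:{A,T} ∩→ {A}; cost 0
[col 5] AZ: children A:{T}, Z:{A} ∪→ {A,T}; cost 1
[col 5] LQ: children L:{G}, Q:{C} ∪→ {C,G}; cost 1
[col 5] ALQZ: children AZ:{A,T}, LQ:{C,G} ∪→ {A,C,G,T}; cost 1
per-site changes: [2, 2, 2, 2, 2, 3]; total = 13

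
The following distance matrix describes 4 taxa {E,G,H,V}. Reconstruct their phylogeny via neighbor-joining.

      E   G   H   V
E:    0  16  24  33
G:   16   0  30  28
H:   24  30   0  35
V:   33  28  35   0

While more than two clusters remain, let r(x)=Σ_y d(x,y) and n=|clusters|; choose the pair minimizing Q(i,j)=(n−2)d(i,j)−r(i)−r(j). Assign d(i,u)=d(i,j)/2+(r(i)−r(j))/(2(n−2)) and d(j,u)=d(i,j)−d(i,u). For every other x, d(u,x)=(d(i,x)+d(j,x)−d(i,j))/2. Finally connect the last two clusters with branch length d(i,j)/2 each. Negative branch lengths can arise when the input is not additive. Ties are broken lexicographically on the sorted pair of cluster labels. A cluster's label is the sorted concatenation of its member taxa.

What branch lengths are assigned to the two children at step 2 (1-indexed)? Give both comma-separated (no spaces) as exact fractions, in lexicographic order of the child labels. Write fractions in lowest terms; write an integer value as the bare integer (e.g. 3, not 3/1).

13/4,63/4

1. join E+G (d=16, Q=-115) ⇒ EG; edges |E|=31/4, |G|=33/4
  updated: d(EG,H)=19, d(EG,V)=45/2
2. join EG+H (d=19, Q=-153/2) ⇒ EGH; edges |EG|=13/4, |H|=63/4
  updated: d(EGH,V)=77/4
3. join EGH+V (d=77/4) ⇒ EGHV; edges |EGH|=77/8, |V|=77/8
final tree: (((E:31/4,G:33/4):13/4,H:63/4):77/8,V:77/8)
total length: 217/4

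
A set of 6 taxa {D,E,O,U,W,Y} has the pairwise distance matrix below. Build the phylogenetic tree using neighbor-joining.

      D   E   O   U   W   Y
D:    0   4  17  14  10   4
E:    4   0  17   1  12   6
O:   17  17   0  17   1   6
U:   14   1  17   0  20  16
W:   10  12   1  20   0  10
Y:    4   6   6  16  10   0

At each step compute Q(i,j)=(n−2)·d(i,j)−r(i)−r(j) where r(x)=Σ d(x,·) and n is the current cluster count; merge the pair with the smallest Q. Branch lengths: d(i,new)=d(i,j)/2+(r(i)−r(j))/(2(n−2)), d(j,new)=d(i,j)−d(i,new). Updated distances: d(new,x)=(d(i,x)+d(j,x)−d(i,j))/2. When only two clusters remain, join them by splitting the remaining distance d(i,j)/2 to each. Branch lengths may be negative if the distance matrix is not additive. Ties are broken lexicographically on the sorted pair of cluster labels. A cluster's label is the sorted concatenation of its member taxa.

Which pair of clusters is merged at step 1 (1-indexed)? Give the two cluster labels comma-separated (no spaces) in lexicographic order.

O,W

step 1: merge (O,W) at d=1, Q=-107; branch lengths O→9/8, W→-1/8; new cluster OW
  updated: d(D,OW)=13, d(E,OW)=14, d(OW,U)=18, d(OW,Y)=15/2
step 2: merge (E,U) at d=1, Q=-71; branch lengths E→-7/2, U→9/2; new cluster EU
  updated: d(D,EU)=17/2, d(EU,OW)=31/2, d(EU,Y)=21/2
step 3: merge (D,EU) at d=17/2, Q=-43; branch lengths D→2, EU→13/2; new cluster DEU
  updated: d(DEU,OW)=10, d(DEU,Y)=3
step 4: merge (DEU,OW) at d=10, Q=-41/2; branch lengths DEU→11/4, OW→29/4; new cluster DEOUW
  updated: d(DEOUW,Y)=1/4
step 5: merge (DEOUW,Y) at d=1/4; branch lengths DEOUW→1/8, Y→1/8; new cluster DEOUWY
final tree: (((D:2,(E:-7/2,U:9/2):13/2):11/4,(O:9/8,W:-1/8):29/4):1/8,Y:1/8)
total length: 83/4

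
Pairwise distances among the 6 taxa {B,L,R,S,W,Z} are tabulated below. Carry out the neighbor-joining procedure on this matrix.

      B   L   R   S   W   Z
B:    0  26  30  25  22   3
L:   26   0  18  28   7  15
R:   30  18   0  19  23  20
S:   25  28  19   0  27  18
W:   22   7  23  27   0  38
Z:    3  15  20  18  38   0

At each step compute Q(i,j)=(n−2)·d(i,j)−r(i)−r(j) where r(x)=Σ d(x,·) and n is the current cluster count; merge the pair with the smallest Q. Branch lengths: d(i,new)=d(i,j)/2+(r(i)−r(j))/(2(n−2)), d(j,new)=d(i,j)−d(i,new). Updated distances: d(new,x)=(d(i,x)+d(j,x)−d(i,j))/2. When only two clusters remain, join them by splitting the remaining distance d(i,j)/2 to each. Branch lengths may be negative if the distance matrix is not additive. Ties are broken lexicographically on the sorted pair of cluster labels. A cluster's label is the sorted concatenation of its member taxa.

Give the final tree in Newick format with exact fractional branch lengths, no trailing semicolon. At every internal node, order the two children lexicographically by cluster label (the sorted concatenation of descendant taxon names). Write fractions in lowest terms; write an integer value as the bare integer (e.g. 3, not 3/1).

1. join B+Z (d=3, Q=-188) ⇒ BZ; edges |B|=3, |Z|=0
  updated: d(BZ,L)=19, d(BZ,R)=47/2, d(BZ,S)=20, d(BZ,W)=57/2
2. join L+W (d=7, Q=-273/2) ⇒ LW; edges |L|=5/4, |W|=23/4
  updated: d(BZ,LW)=81/4, d(LW,R)=17, d(LW,S)=24
3. join BZ+S (d=20, Q=-347/4) ⇒ BSZ; edges |BZ|=163/16, |S|=157/16
  updated: d(BSZ,LW)=97/8, d(BSZ,R)=45/4
4. join BSZ+LW (d=97/8, Q=-323/8) ⇒ BLSWZ; edges |BSZ|=51/16, |LW|=143/16
  updated: d(BLSWZ,R)=129/16
5. join BLSWZ+R (d=129/16) ⇒ BLRSWZ; edges |BLSWZ|=129/32, |R|=129/32
final tree: ((((B:3,Z:0):163/16,S:157/16):51/16,(L:5/4,W:23/4):143/16):129/32,R:129/32)
total length: 803/16

((((B:3,Z:0):163/16,S:157/16):51/16,(L:5/4,W:23/4):143/16):129/32,R:129/32)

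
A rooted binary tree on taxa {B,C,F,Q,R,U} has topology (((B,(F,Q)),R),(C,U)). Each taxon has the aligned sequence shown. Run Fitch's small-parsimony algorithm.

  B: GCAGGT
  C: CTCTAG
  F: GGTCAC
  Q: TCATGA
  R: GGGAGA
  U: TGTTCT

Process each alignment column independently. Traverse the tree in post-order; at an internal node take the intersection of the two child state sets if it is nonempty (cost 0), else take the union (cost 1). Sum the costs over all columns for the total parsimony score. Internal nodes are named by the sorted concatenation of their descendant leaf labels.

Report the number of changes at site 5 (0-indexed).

FQ@0: {G} ∪ {T} = {G,T} (union, +1)
BFQ@0: {G} ∩ {G,T} = {G} (intersection, +0)
BFQR@0: {G} ∩ {G} = {G} (intersection, +0)
CU@0: {C} ∪ {T} = {C,T} (union, +1)
BCFQRU@0: {G} ∪ {C,T} = {C,G,T} (union, +1)
FQ@1: {G} ∪ {C} = {C,G} (union, +1)
BFQ@1: {C} ∩ {C,G} = {C} (intersection, +0)
BFQR@1: {C} ∪ {G} = {C,G} (union, +1)
CU@1: {T} ∪ {G} = {G,T} (union, +1)
BCFQRU@1: {C,G} ∩ {G,T} = {G} (intersection, +0)
FQ@2: {T} ∪ {A} = {A,T} (union, +1)
BFQ@2: {A} ∩ {A,T} = {A} (intersection, +0)
BFQR@2: {A} ∪ {G} = {A,G} (union, +1)
CU@2: {C} ∪ {T} = {C,T} (union, +1)
BCFQRU@2: {A,G} ∪ {C,T} = {A,C,G,T} (union, +1)
FQ@3: {C} ∪ {T} = {C,T} (union, +1)
BFQ@3: {G} ∪ {C,T} = {C,G,T} (union, +1)
BFQR@3: {C,G,T} ∪ {A} = {A,C,G,T} (union, +1)
CU@3: {T} ∩ {T} = {T} (intersection, +0)
BCFQRU@3: {A,C,G,T} ∩ {T} = {T} (intersection, +0)
FQ@4: {A} ∪ {G} = {A,G} (union, +1)
BFQ@4: {G} ∩ {A,G} = {G} (intersection, +0)
BFQR@4: {G} ∩ {G} = {G} (intersection, +0)
CU@4: {A} ∪ {C} = {A,C} (union, +1)
BCFQRU@4: {G} ∪ {A,C} = {A,C,G} (union, +1)
FQ@5: {C} ∪ {A} = {A,C} (union, +1)
BFQ@5: {T} ∪ {A,C} = {A,C,T} (union, +1)
BFQR@5: {A,C,T} ∩ {A} = {A} (intersection, +0)
CU@5: {G} ∪ {T} = {G,T} (union, +1)
BCFQRU@5: {A} ∪ {G,T} = {A,G,T} (union, +1)
per-site changes: [3, 3, 4, 3, 3, 4]; total = 20

4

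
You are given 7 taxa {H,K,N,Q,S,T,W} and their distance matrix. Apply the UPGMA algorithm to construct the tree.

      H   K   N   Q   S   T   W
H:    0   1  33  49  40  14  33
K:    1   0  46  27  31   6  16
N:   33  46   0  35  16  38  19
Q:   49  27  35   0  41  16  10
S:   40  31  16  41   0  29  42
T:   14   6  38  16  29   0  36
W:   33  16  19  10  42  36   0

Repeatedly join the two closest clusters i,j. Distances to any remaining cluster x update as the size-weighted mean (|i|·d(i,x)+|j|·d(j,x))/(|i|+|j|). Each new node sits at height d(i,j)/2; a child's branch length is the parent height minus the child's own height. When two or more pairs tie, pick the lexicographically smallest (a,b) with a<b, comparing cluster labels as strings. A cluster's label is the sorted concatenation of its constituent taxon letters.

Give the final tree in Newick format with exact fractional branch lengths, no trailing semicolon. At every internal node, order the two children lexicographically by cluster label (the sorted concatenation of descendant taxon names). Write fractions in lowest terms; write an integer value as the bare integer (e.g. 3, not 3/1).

1. join H+K (d=1) ⇒ HK; edges |H|=1/2, |K|=1/2
  updated: d(HK,N)=79/2, d(HK,Q)=38, d(HK,S)=71/2, d(HK,T)=10, d(HK,W)=49/2
2. join HK+T (d=10) ⇒ HKT; edges |HK|=9/2, |T|=5
  updated: d(HKT,N)=39, d(HKT,Q)=92/3, d(HKT,S)=100/3, d(HKT,W)=85/3
3. join Q+W (d=10) ⇒ QW; edges |Q|=5, |W|=5
  updated: d(HKT,QW)=59/2, d(N,QW)=27, d(QW,S)=83/2
4. join N+S (d=16) ⇒ NS; edges |N|=8, |S|=8
  updated: d(HKT,NS)=217/6, d(NS,QW)=137/4
5. join HKT+QW (d=59/2) ⇒ HKQTW; edges |HKT|=39/4, |QW|=39/4
  updated: d(HKQTW,NS)=177/5
6. join HKQTW+NS (d=177/5) ⇒ HKNQSTW; edges |HKQTW|=59/20, |NS|=97/10
final tree: ((((H:1/2,K:1/2):9/2,T:5):39/4,(Q:5,W:5):39/4):59/20,(N:8,S:8):97/10)
total length: 1373/20

((((H:1/2,K:1/2):9/2,T:5):39/4,(Q:5,W:5):39/4):59/20,(N:8,S:8):97/10)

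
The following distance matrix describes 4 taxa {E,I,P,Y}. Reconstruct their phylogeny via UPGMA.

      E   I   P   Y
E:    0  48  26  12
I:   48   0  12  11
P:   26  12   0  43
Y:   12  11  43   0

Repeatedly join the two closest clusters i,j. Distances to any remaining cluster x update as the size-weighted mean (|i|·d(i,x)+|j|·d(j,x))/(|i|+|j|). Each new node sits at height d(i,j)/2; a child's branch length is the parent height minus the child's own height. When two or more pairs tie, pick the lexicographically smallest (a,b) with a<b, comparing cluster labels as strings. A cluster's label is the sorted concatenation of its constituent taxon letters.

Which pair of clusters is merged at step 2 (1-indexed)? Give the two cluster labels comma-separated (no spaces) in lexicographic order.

step 1: merge (I,Y) at d=11; branch lengths I→11/2, Y→11/2; new cluster IY
  updated: d(E,IY)=30, d(IY,P)=55/2
step 2: merge (E,P) at d=26; branch lengths E→13, P→13; new cluster EP
  updated: d(EP,IY)=115/4
step 3: merge (EP,IY) at d=115/4; branch lengths EP→11/8, IY→71/8; new cluster EIPY
final tree: ((E:13,P:13):11/8,(I:11/2,Y:11/2):71/8)
total length: 189/4

E,P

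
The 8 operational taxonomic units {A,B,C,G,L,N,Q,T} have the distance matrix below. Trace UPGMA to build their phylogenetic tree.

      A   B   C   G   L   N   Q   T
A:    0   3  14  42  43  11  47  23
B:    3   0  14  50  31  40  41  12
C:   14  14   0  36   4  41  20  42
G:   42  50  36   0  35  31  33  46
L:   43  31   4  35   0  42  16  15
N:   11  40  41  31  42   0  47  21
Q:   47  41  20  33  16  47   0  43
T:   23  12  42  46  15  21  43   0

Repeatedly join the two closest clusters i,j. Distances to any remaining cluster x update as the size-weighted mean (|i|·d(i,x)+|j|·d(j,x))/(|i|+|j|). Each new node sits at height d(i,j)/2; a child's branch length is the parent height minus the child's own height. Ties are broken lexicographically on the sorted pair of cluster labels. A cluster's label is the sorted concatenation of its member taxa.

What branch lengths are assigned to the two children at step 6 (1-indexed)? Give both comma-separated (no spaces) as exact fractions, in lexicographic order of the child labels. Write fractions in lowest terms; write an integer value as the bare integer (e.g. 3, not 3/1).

iteration 1: select A,B (d=3); attach at lengths (3/2, 3/2); label the merged cluster AB
  updated: d(AB,C)=14, d(AB,G)=46, d(AB,L)=37, d(AB,N)=51/2, d(AB,Q)=44, d(AB,T)=35/2
iteration 2: select C,L (d=4); attach at lengths (2, 2); label the merged cluster CL
  updated: d(AB,CL)=51/2, d(CL,G)=71/2, d(CL,N)=83/2, d(CL,Q)=18, d(CL,T)=57/2
iteration 3: select AB,T (d=35/2); attach at lengths (29/4, 35/4); label the merged cluster ABT
  updated: d(ABT,CL)=53/2, d(ABT,G)=46, d(ABT,N)=24, d(ABT,Q)=131/3
iteration 4: select CL,Q (d=18); attach at lengths (7, 9); label the merged cluster CLQ
  updated: d(ABT,CLQ)=290/9, d(CLQ,G)=104/3, d(CLQ,N)=130/3
iteration 5: select ABT,N (d=24); attach at lengths (13/4, 12); label the merged cluster ABNT
  updated: d(ABNT,CLQ)=35, d(ABNT,G)=169/4
iteration 6: select CLQ,G (d=104/3); attach at lengths (25/3, 52/3); label the merged cluster CGLQ
  updated: d(ABNT,CGLQ)=589/16
iteration 7: select ABNT,CGLQ (d=589/16); attach at lengths (205/32, 103/96); label the merged cluster ABCGLNQT
final tree: ((((A:3/2,B:3/2):29/4,T:35/4):13/4,N:12):205/32,(((C:2,L:2):7,Q:9):25/3,G:52/3):103/96)
total length: 4195/48

25/3,52/3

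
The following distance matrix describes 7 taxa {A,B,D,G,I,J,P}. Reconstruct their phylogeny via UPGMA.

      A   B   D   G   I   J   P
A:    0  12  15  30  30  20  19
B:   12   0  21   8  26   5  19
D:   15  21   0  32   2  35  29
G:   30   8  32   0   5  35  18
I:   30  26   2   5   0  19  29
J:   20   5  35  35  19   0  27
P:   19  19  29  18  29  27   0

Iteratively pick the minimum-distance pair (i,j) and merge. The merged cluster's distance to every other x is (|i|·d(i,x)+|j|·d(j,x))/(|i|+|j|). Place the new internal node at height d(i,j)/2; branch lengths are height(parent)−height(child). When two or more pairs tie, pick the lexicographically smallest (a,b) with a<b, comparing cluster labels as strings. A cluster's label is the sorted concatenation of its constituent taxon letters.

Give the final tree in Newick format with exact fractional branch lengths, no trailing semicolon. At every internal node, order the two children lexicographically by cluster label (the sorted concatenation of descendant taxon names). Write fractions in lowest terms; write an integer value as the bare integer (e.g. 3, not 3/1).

(((A:8,(B:5/2,J:5/2):11/2):7/2,(G:9,P:9):5/2):11/20,(D:1,I:1):221/20)

1. join D+I (d=2) ⇒ DI; edges |D|=1, |I|=1
  updated: d(A,DI)=45/2, d(B,DI)=47/2, d(DI,G)=37/2, d(DI,J)=27, d(DI,P)=29
2. join B+J (d=5) ⇒ BJ; edges |B|=5/2, |J|=5/2
  updated: d(A,BJ)=16, d(BJ,DI)=101/4, d(BJ,G)=43/2, d(BJ,P)=23
3. join A+BJ (d=16) ⇒ ABJ; edges |A|=8, |BJ|=11/2
  updated: d(ABJ,DI)=73/3, d(ABJ,G)=73/3, d(ABJ,P)=65/3
4. join G+P (d=18) ⇒ GP; edges |G|=9, |P|=9
  updated: d(ABJ,GP)=23, d(DI,GP)=95/4
5. join ABJ+GP (d=23) ⇒ ABGJP; edges |ABJ|=7/2, |GP|=5/2
  updated: d(ABGJP,DI)=241/10
6. join ABGJP+DI (d=241/10) ⇒ ABDGIJP; edges |ABGJP|=11/20, |DI|=221/20
final tree: (((A:8,(B:5/2,J:5/2):11/2):7/2,(G:9,P:9):5/2):11/20,(D:1,I:1):221/20)
total length: 561/10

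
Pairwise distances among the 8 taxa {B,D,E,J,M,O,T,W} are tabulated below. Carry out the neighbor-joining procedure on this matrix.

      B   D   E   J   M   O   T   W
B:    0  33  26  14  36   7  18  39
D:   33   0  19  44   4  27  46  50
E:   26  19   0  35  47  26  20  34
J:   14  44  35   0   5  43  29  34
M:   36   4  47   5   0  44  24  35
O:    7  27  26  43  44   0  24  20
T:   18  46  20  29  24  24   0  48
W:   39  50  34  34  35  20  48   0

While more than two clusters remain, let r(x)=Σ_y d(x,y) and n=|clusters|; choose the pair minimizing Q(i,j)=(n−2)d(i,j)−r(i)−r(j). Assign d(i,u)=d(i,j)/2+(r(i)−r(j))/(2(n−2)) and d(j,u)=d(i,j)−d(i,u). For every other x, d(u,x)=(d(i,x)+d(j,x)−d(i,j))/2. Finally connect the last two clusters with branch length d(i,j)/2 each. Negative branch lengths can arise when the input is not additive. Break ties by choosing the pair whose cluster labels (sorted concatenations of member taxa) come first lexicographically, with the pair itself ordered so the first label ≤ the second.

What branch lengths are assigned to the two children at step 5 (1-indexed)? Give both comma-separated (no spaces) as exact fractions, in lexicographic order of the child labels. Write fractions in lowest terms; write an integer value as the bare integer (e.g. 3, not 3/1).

step 1: merge (D,M) at d=4, Q=-394; branch lengths D→13/3, M→-1/3; new cluster DM
  updated: d(B,DM)=65/2, d(DM,E)=31, d(DM,J)=45/2, d(DM,O)=67/2, d(DM,T)=33, d(DM,W)=81/2
step 2: merge (O,W) at d=20, Q=-269; branch lengths O→19/5, W→81/5; new cluster OW
  updated: d(B,OW)=13, d(DM,OW)=27, d(E,OW)=20, d(J,OW)=57/2, d(OW,T)=26
step 3: merge (DM,J) at d=45/2, Q=-185; branch lengths DM→107/8, J→73/8; new cluster DJM
  updated: d(B,DJM)=12, d(DJM,E)=87/4, d(DJM,OW)=33/2, d(DJM,T)=79/4
step 4: merge (E,T) at d=20, Q=-223/2; branch lengths E→32/3, T→28/3; new cluster ET
  updated: d(B,ET)=12, d(DJM,ET)=43/4, d(ET,OW)=13
step 5: merge (B,OW) at d=13, Q=-107/2; branch lengths B→41/8, OW→63/8; new cluster BOW
  updated: d(BOW,DJM)=31/4, d(BOW,ET)=6
step 6: merge (BOW,DJM) at d=31/4, Q=-49/2; branch lengths BOW→3/2, DJM→25/4; new cluster BDJMOW
  updated: d(BDJMOW,ET)=9/2
step 7: merge (BDJMOW,ET) at d=9/2; branch lengths BDJMOW→9/4, ET→9/4; new cluster BDEJMOTW
final tree: (((B:41/8,(O:19/5,W:81/5):63/8):3/2,((D:13/3,M:-1/3):107/8,J:73/8):25/4):9/4,(E:32/3,T:28/3):9/4)
total length: 367/4

41/8,63/8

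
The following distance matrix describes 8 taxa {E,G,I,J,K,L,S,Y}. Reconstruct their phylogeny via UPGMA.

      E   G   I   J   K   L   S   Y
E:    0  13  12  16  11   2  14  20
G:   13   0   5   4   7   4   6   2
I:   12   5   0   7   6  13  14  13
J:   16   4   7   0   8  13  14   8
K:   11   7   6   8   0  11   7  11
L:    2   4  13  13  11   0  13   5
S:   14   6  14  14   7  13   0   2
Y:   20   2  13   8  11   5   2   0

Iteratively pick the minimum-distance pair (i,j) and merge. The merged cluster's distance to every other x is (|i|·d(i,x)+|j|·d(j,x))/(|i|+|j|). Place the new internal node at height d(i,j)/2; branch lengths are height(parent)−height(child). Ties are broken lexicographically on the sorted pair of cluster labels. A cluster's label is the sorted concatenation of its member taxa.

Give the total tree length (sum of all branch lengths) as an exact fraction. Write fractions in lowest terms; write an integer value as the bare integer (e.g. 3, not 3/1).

iteration 1: select E,L (d=2); attach at lengths (1, 1); label the merged cluster EL
  updated: d(EL,G)=17/2, d(EL,I)=25/2, d(EL,J)=29/2, d(EL,K)=11, d(EL,S)=27/2, d(EL,Y)=25/2
iteration 2: select G,Y (d=2); attach at lengths (1, 1); label the merged cluster GY
  updated: d(EL,GY)=21/2, d(GY,I)=9, d(GY,J)=6, d(GY,K)=9, d(GY,S)=4
iteration 3: select GY,S (d=4); attach at lengths (1, 2); label the merged cluster GSY
  updated: d(EL,GSY)=23/2, d(GSY,I)=32/3, d(GSY,J)=26/3, d(GSY,K)=25/3
iteration 4: select I,K (d=6); attach at lengths (3, 3); label the merged cluster IK
  updated: d(EL,IK)=47/4, d(GSY,IK)=19/2, d(IK,J)=15/2
iteration 5: select IK,J (d=15/2); attach at lengths (3/4, 15/4); label the merged cluster IJK
  updated: d(EL,IJK)=38/3, d(GSY,IJK)=83/9
iteration 6: select GSY,IJK (d=83/9); attach at lengths (47/18, 31/36); label the merged cluster GIJKSY
  updated: d(EL,GIJKSY)=145/12
iteration 7: select EL,GIJKSY (d=145/12); attach at lengths (121/24, 103/72); label the merged cluster EGIJKLSY
final tree: ((E:1,L:1):121/24,(((G:1,Y:1):1,S:2):47/18,((I:3,K:3):3/4,J:15/4):31/36):103/72)
total length: 247/9

247/9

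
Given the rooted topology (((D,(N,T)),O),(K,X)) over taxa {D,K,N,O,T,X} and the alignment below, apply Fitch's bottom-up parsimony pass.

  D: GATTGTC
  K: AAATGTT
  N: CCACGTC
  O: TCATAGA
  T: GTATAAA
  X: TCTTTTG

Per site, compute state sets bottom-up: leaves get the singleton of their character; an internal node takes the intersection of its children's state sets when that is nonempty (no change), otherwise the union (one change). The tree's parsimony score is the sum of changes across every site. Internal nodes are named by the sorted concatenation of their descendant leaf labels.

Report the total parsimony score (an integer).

18

site 0, node NT: N={C} ∪ T={G} → {C,G} (+1)
site 0, node DNT: D={G} ∩ NT={C,G} → {G} (+0)
site 0, node DNOT: DNT={G} ∪ O={T} → {G,T} (+1)
site 0, node KX: K={A} ∪ X={T} → {A,T} (+1)
site 0, node DKNOTX: DNOT={G,T} ∩ KX={A,T} → {T} (+0)
site 1, node NT: N={C} ∪ T={T} → {C,T} (+1)
site 1, node DNT: D={A} ∪ NT={C,T} → {A,C,T} (+1)
site 1, node DNOT: DNT={A,C,T} ∩ O={C} → {C} (+0)
site 1, node KX: K={A} ∪ X={C} → {A,C} (+1)
site 1, node DKNOTX: DNOT={C} ∩ KX={A,C} → {C} (+0)
site 2, node NT: N={A} ∩ T={A} → {A} (+0)
site 2, node DNT: D={T} ∪ NT={A} → {A,T} (+1)
site 2, node DNOT: DNT={A,T} ∩ O={A} → {A} (+0)
site 2, node KX: K={A} ∪ X={T} → {A,T} (+1)
site 2, node DKNOTX: DNOT={A} ∩ KX={A,T} → {A} (+0)
site 3, node NT: N={C} ∪ T={T} → {C,T} (+1)
site 3, node DNT: D={T} ∩ NT={C,T} → {T} (+0)
site 3, node DNOT: DNT={T} ∩ O={T} → {T} (+0)
site 3, node KX: K={T} ∩ X={T} → {T} (+0)
site 3, node DKNOTX: DNOT={T} ∩ KX={T} → {T} (+0)
site 4, node NT: N={G} ∪ T={A} → {A,G} (+1)
site 4, node DNT: D={G} ∩ NT={A,G} → {G} (+0)
site 4, node DNOT: DNT={G} ∪ O={A} → {A,G} (+1)
site 4, node KX: K={G} ∪ X={T} → {G,T} (+1)
site 4, node DKNOTX: DNOT={A,G} ∩ KX={G,T} → {G} (+0)
site 5, node NT: N={T} ∪ T={A} → {A,T} (+1)
site 5, node DNT: D={T} ∩ NT={A,T} → {T} (+0)
site 5, node DNOT: DNT={T} ∪ O={G} → {G,T} (+1)
site 5, node KX: K={T} ∩ X={T} → {T} (+0)
site 5, node DKNOTX: DNOT={G,T} ∩ KX={T} → {T} (+0)
site 6, node NT: N={C} ∪ T={A} → {A,C} (+1)
site 6, node DNT: D={C} ∩ NT={A,C} → {C} (+0)
site 6, node DNOT: DNT={C} ∪ O={A} → {A,C} (+1)
site 6, node KX: K={T} ∪ X={G} → {G,T} (+1)
site 6, node DKNOTX: DNOT={A,C} ∪ KX={G,T} → {A,C,G,T} (+1)
per-site changes: [3, 3, 2, 1, 3, 2, 4]; total = 18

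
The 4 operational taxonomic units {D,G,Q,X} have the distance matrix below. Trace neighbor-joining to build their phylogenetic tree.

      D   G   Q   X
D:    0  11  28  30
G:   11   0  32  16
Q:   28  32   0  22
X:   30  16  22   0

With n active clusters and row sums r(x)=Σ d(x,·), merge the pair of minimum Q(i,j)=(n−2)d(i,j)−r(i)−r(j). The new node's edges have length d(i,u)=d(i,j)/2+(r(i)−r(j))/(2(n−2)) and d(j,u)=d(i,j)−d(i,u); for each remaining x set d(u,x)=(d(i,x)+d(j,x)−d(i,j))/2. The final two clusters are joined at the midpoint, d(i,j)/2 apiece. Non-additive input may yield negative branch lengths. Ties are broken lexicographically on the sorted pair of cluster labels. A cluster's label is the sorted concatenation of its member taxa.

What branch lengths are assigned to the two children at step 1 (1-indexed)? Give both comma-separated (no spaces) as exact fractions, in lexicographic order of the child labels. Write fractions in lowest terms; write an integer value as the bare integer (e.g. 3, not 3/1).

8,3

1. join D+G (d=11, Q=-106) ⇒ DG; edges |D|=8, |G|=3
  updated: d(DG,Q)=49/2, d(DG,X)=35/2
2. join DG+Q (d=49/2, Q=-64) ⇒ DGQ; edges |DG|=10, |Q|=29/2
  updated: d(DGQ,X)=15/2
3. join DGQ+X (d=15/2) ⇒ DGQX; edges |DGQ|=15/4, |X|=15/4
final tree: (((D:8,G:3):10,Q:29/2):15/4,X:15/4)
total length: 43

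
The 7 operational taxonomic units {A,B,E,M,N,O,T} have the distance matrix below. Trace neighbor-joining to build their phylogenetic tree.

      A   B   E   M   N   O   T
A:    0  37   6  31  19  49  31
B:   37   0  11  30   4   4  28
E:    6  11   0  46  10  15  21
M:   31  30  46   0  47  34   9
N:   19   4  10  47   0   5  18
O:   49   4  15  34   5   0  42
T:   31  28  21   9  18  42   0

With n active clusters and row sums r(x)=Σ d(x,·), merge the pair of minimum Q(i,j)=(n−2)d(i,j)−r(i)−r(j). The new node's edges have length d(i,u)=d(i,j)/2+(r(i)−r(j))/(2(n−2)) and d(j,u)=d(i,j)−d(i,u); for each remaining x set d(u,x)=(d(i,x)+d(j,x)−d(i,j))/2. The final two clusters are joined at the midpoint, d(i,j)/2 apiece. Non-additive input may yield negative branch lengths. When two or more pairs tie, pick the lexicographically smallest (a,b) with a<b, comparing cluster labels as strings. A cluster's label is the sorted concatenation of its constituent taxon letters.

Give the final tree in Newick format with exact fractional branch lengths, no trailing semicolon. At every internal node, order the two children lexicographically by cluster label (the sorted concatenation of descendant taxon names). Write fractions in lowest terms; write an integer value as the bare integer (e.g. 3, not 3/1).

step 1: merge (M,T) at d=9, Q=-301; branch lengths M→93/10, T→-3/10; new cluster MT
  updated: d(A,MT)=53/2, d(B,MT)=49/2, d(E,MT)=29, d(MT,N)=28, d(MT,O)=67/2
step 2: merge (A,E) at d=6, Q=-369/2; branch lengths A→181/16, E→-85/16; new cluster AE
  updated: d(AE,B)=21, d(AE,MT)=99/4, d(AE,N)=23/2, d(AE,O)=29
step 3: merge (AE,MT) at d=99/4, Q=-491/4; branch lengths AE→199/24, MT→395/24; new cluster AEMT
  updated: d(AEMT,B)=83/8, d(AEMT,N)=59/8, d(AEMT,O)=151/8
step 4: merge (AEMT,N) at d=59/8, Q=-153/4; branch lengths AEMT→35/4, N→-11/8; new cluster AEMNT
  updated: d(AEMNT,B)=7/2, d(AEMNT,O)=33/4
step 5: merge (AEMNT,B) at d=7/2, Q=-63/4; branch lengths AEMNT→31/8, B→-3/8; new cluster ABEMNT
  updated: d(ABEMNT,O)=35/8
step 6: merge (ABEMNT,O) at d=35/8; branch lengths ABEMNT→35/16, O→35/16; new cluster ABEMNOT
final tree: (((((A:181/16,E:-85/16):199/24,(M:93/10,T:-3/10):395/24):35/4,N:-11/8):31/8,B:-3/8):35/16,O:35/16)
total length: 55

(((((A:181/16,E:-85/16):199/24,(M:93/10,T:-3/10):395/24):35/4,N:-11/8):31/8,B:-3/8):35/16,O:35/16)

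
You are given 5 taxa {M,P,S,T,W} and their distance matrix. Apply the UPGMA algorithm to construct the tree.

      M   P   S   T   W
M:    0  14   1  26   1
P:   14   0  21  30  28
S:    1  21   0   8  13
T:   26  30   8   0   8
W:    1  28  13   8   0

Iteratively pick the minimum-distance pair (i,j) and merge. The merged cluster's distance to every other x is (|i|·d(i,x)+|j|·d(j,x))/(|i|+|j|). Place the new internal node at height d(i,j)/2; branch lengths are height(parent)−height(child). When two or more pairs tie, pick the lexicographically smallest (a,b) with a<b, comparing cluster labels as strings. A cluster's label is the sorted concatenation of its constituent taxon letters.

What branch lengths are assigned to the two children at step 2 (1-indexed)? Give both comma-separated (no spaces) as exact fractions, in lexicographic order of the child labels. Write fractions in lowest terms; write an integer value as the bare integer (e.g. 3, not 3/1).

1. join M+S (d=1) ⇒ MS; edges |M|=1/2, |S|=1/2
  updated: d(MS,P)=35/2, d(MS,T)=17, d(MS,W)=7
2. join MS+W (d=7) ⇒ MSW; edges |MS|=3, |W|=7/2
  updated: d(MSW,P)=21, d(MSW,T)=14
3. join MSW+T (d=14) ⇒ MSTW; edges |MSW|=7/2, |T|=7
  updated: d(MSTW,P)=93/4
4. join MSTW+P (d=93/4) ⇒ MPSTW; edges |MSTW|=37/8, |P|=93/8
final tree: ((((M:1/2,S:1/2):3,W:7/2):7/2,T:7):37/8,P:93/8)
total length: 137/4

3,7/2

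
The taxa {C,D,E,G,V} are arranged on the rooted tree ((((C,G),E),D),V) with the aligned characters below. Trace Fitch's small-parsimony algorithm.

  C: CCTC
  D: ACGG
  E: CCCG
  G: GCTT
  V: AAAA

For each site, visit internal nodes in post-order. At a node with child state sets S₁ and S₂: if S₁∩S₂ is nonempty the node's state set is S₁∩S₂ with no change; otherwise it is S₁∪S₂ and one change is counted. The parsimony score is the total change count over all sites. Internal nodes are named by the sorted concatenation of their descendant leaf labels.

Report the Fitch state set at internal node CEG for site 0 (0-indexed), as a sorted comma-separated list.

CG@0: {C} ∪ {G} = {C,G} (union, +1)
CEG@0: {C,G} ∩ {C} = {C} (intersection, +0)
CDEG@0: {C} ∪ {A} = {A,C} (union, +1)
CDEGV@0: {A,C} ∩ {A} = {A} (intersection, +0)
CG@1: {C} ∩ {C} = {C} (intersection, +0)
CEG@1: {C} ∩ {C} = {C} (intersection, +0)
CDEG@1: {C} ∩ {C} = {C} (intersection, +0)
CDEGV@1: {C} ∪ {A} = {A,C} (union, +1)
CG@2: {T} ∩ {T} = {T} (intersection, +0)
CEG@2: {T} ∪ {C} = {C,T} (union, +1)
CDEG@2: {C,T} ∪ {G} = {C,G,T} (union, +1)
CDEGV@2: {C,G,T} ∪ {A} = {A,C,G,T} (union, +1)
CG@3: {C} ∪ {T} = {C,T} (union, +1)
CEG@3: {C,T} ∪ {G} = {C,G,T} (union, +1)
CDEG@3: {C,G,T} ∩ {G} = {G} (intersection, +0)
CDEGV@3: {G} ∪ {A} = {A,G} (union, +1)
per-site changes: [2, 1, 3, 3]; total = 9

C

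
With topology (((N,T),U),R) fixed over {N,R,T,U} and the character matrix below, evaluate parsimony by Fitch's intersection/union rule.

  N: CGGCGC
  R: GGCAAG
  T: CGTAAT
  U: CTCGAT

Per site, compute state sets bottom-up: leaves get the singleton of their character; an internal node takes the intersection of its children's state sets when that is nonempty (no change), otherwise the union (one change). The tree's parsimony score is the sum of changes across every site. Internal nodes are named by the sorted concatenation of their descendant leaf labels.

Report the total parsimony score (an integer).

site 0, node NT: N={C} ∩ T={C} → {C} (+0)
site 0, node NTU: NT={C} ∩ U={C} → {C} (+0)
site 0, node NRTU: NTU={C} ∪ R={G} → {C,G} (+1)
site 1, node NT: N={G} ∩ T={G} → {G} (+0)
site 1, node NTU: NT={G} ∪ U={T} → {G,T} (+1)
site 1, node NRTU: NTU={G,T} ∩ R={G} → {G} (+0)
site 2, node NT: N={G} ∪ T={T} → {G,T} (+1)
site 2, node NTU: NT={G,T} ∪ U={C} → {C,G,T} (+1)
site 2, node NRTU: NTU={C,G,T} ∩ R={C} → {C} (+0)
site 3, node NT: N={C} ∪ T={A} → {A,C} (+1)
site 3, node NTU: NT={A,C} ∪ U={G} → {A,C,G} (+1)
site 3, node NRTU: NTU={A,C,G} ∩ R={A} → {A} (+0)
site 4, node NT: N={G} ∪ T={A} → {A,G} (+1)
site 4, node NTU: NT={A,G} ∩ U={A} → {A} (+0)
site 4, node NRTU: NTU={A} ∩ R={A} → {A} (+0)
site 5, node NT: N={C} ∪ T={T} → {C,T} (+1)
site 5, node NTU: NT={C,T} ∩ U={T} → {T} (+0)
site 5, node NRTU: NTU={T} ∪ R={G} → {G,T} (+1)
per-site changes: [1, 1, 2, 2, 1, 2]; total = 9

9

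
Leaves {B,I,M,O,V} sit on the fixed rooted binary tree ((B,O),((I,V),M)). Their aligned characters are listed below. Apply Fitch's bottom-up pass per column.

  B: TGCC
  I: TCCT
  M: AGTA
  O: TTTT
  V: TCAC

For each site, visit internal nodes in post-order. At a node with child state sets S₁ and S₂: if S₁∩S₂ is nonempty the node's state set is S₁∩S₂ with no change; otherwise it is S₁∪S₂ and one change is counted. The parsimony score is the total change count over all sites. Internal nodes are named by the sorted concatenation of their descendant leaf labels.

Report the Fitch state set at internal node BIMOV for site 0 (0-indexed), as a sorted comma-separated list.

T

site 0, node BO: B={T} ∩ O={T} → {T} (+0)
site 0, node IV: I={T} ∩ V={T} → {T} (+0)
site 0, node IMV: IV={T} ∪ M={A} → {A,T} (+1)
site 0, node BIMOV: BO={T} ∩ IMV={A,T} → {T} (+0)
site 1, node BO: B={G} ∪ O={T} → {G,T} (+1)
site 1, node IV: I={C} ∩ V={C} → {C} (+0)
site 1, node IMV: IV={C} ∪ M={G} → {C,G} (+1)
site 1, node BIMOV: BO={G,T} ∩ IMV={C,G} → {G} (+0)
site 2, node BO: B={C} ∪ O={T} → {C,T} (+1)
site 2, node IV: I={C} ∪ V={A} → {A,C} (+1)
site 2, node IMV: IV={A,C} ∪ M={T} → {A,C,T} (+1)
site 2, node BIMOV: BO={C,T} ∩ IMV={A,C,T} → {C,T} (+0)
site 3, node BO: B={C} ∪ O={T} → {C,T} (+1)
site 3, node IV: I={T} ∪ V={C} → {C,T} (+1)
site 3, node IMV: IV={C,T} ∪ M={A} → {A,C,T} (+1)
site 3, node BIMOV: BO={C,T} ∩ IMV={A,C,T} → {C,T} (+0)
per-site changes: [1, 2, 3, 3]; total = 9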